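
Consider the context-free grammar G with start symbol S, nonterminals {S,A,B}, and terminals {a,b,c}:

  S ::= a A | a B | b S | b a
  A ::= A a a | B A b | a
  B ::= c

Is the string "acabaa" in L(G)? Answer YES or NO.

Convert to CNF:
  S -> T0 A | T0 B | T1 S | T1 T0
  A -> A X2 | B X3 | a
  B -> c
  T0 -> a
  T1 -> b
  X2 -> T0 T0
  X3 -> A T1

Fill CYK table bottom-up:
  cell(0,0) a: {A,T0}  orig:{A}
  cell(1,1) c: {B}
  cell(2,2) a: {A,T0}  orig:{A}
  cell(3,3) b: {T1}  orig:{}
  cell(4,4) a: {A,T0}  orig:{A}
  cell(5,5) a: {A,T0}  orig:{A}
  cell(0,1) ac: {S}
  cell(1,2) ca: ∅
  cell(2,3) ab: {X3}  orig:{}
  cell(3,4) ba: {S}
  cell(4,5) aa: {S,X2}  orig:{S}
  cell(0,2) aca: ∅
  cell(1,3) cab: {A}
  cell(2,4) aba: ∅
  cell(3,5) baa: {S}
  cell(0,3) acab: {S}
  cell(1,4) caba: ∅
  cell(2,5) abaa: ∅
  cell(0,4) acaba: ∅
  cell(1,5) cabaa: {A}
  cell(0,5) acabaa: {S}

S ∈ T[0,5] ⇒ YES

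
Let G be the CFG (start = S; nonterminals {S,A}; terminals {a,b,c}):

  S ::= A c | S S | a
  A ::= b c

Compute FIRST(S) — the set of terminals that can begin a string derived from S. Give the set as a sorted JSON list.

FIRST iteration:
round 1:
  A via A→b c: +{b}
  S via S→A c: +{b}
  S via S→a: +{a}
  FIRST(S)={a,b}  FIRST(A)={b}
round 2: done
  FIRST(S)={a,b}  FIRST(A)={b}

FIRST(S) = ["a", "b"]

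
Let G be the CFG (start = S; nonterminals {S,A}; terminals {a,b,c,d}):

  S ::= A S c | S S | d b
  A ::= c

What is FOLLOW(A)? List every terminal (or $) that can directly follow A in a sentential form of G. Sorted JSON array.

Compute FIRST by fixpoint:
round 1:
  A via A→c: +{c}
  S via S→A S c: +{c}
  S via S→d b: +{d}
  FIRST(S)={c,d}  FIRST(A)={c}
round 2: (no change)
  FIRST(S)={c,d}  FIRST(A)={c}

FOLLOW iteration:
initialize: $ ∈ FOLLOW(S)
pass 1:
  S→A S c: FOLLOW(A) ⊇ FIRST(S) = {c,d}; new: +{c,d}
  S→A S c: FOLLOW(S) ⊇ FIRST(c) = {c}; new: +{c}
  S→S S: FOLLOW(S) ⊇ FIRST(S) = {c,d}; new: +{d}
  S: {$,c,d}  A: {c,d}
pass 2: (stable)
  S: {$,c,d}  A: {c,d}

FOLLOW(A) = ["c", "d"]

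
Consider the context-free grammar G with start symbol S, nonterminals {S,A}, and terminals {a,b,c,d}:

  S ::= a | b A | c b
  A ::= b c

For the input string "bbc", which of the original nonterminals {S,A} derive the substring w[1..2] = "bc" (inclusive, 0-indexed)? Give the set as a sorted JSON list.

CNF form of G:
  S -> T0 A | T1 T0 | a
  A -> T0 T1
  T0 -> b
  T1 -> c

CYK fill (cells [i..j] with 1 ≤ i ≤ j ≤ 2 only):
  [1..1]={T0}  "b"  orig:{}
  [2..2]={T1}  "c"  orig:{}
  [1..2]={A}  "bc"

Original NTs in T[1,2] deriving "bc": ["A"]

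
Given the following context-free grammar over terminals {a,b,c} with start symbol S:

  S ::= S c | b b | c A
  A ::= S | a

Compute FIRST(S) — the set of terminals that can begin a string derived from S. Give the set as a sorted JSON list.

Compute FIRST by fixpoint:
[1]
  A via A→a: +{a}
  S via S→b b: +{b}
  S via S→c A: +{c}
  S: {b,c}  A: {a}
[2]
  A via A→S: +{b,c}
  S: {b,c}  A: {a,b,c}
[3] (stable)
  S: {b,c}  A: {a,b,c}

FIRST(S) = ["b", "c"]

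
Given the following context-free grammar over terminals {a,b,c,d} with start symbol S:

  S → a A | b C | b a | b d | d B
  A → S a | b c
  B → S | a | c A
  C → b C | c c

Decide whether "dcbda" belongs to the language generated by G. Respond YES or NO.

Convert to CNF:
  S -> T0 A | T1 C | T1 T0 | T1 T3 | T3 B
  A -> S T0 | T1 T2
  B -> T0 A | T1 C | T1 T0 | T1 T3 | T2 A | T3 B | a
  C -> T1 C | T2 T2
  T0 -> a
  T1 -> b
  T2 -> c
  T3 -> d

Fill CYK table bottom-up:
  [0..0]={T3}  "d"  orig:{}
  [1..1]={T2}  "c"  orig:{}
  [2..2]={T1}  "b"  orig:{}
  [3..3]={T3}  "d"  orig:{}
  [4..4]={B,T0}  "a"  orig:{B}
  [0..1]=∅  "dc"
  [1..2]=∅  "cb"
  [2..3]={B,S}  "bd"
  [3..4]={B,S}  "da"
  [0..2]=∅  "dcb"
  [1..3]=∅  "cbd"
  [2..4]={A}  "bda"
  [0..3]=∅  "dcbd"
  [1..4]={B}  "cbda"
  [0..4]={B,S}  "dcbda"

S ∈ T[0,4] ⇒ YES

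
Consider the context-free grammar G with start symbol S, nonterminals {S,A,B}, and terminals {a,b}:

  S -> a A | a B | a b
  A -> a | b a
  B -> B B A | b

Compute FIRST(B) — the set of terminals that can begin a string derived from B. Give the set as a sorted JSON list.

FIRST sets, iterate to fixpoint:
iter 1:
  A via A→a: +{a}
  A via A→b a: +{b}
  B via B→b: +{b}
  S via S→a A: +{a}
  S: {a}  A: {a,b}  B: {b}
iter 2: (no change)
  S: {a}  A: {a,b}  B: {b}

FIRST(B) = ["b"]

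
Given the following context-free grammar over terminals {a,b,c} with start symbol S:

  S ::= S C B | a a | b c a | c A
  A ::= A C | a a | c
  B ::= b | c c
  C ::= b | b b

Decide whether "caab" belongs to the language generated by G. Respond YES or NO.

Convert to CNF:
  S -> S X3 | T0 T0 | T1 A | T2 X4
  A -> A C | T0 T0 | c
  B -> T1 T1 | b
  C -> T2 T2 | b
  T0 -> a
  T1 -> c
  T2 -> b
  X3 -> C B
  X4 -> T1 T0

Fill CYK table bottom-up:
  [0..0]={A,T1}  "c"  orig:{A}
  [1..1]={T0}  "a"  orig:{}
  [2..2]={T0}  "a"  orig:{}
  [3..3]={B,C,T2}  "b"  orig:{B,C}
  [0..1]={X4}  "ca"  orig:{}
  [1..2]={A,S}  "aa"
  [2..3]=∅  "ab"
  [0..2]={S}  "caa"
  [1..3]={A}  "aab"
  [0..3]={S}  "caab"

S ∈ T[0,3] ⇒ YES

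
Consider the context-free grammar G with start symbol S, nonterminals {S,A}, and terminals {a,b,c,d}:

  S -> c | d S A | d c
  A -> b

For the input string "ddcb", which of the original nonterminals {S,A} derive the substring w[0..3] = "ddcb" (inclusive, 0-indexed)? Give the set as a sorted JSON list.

CNF form of G:
  S -> T0 T1 | T0 X2 | c
  A -> b
  T0 -> d
  T1 -> c
  X2 -> S A

Fill CYK table bottom-up — only the sub-triangle for w[0..3]:
  T[0,0] 'd' = {T0}  orig:{}
  T[1,1] 'd' = {T0}  orig:{}
  T[2,2] 'c' = {S,T1}  orig:{S}
  T[3,3] 'b' = {A}
  T[0,1] 'dd' = ∅
  T[1,2] 'dc' = {S}
  T[2,3] 'cb' = {X2}  orig:{}
  T[0,2] 'ddc' = ∅
  T[1,3] 'dcb' = {S,X2}  orig:{S}
  T[0,3] 'ddcb' = {S}

Original NTs in T[0,3] deriving "ddcb": ["S"]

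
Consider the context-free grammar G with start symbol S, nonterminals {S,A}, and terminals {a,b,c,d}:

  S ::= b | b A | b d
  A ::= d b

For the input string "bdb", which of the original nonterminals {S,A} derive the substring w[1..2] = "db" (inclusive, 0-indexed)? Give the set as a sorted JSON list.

CNF form of G:
  S -> T1 A | T1 T0 | b
  A -> T0 T1
  T0 -> d
  T1 -> b

CYK table (by increasing span), restricted to cells inside w[1..2]:
  [1..1]={T0}  "d"  orig:{}
  [2..2]={S,T1}  "b"  orig:{S}
  [1..2]={A}  "db"

Original NTs in T[1,2] deriving "db": ["A"]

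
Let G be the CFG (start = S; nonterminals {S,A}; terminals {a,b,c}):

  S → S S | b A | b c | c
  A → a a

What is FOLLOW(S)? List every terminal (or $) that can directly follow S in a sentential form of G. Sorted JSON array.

FIRST iteration:
iter 1:
  A via A→a a: +{a}
  S via S→b A: +{b}
  S via S→c: +{c}
  FIRST[S]={b,c}  FIRST[A]={a}
iter 2: (no change)
  FIRST[S]={b,c}  FIRST[A]={a}

FOLLOW iteration:
seed FOLLOW(S) with $
[1]
  S→S S: FOLLOW(S) ⊇ FIRST(S) = {b,c}; new: +{b,c}
  S→b A: FOLLOW(A) ⊇ FOLLOW(S) ⊇ {$,b,c}; new: +{$,b,c}
  FOLLOW[S]={$,b,c}  FOLLOW[A]={$,b,c}
[2] done
  FOLLOW[S]={$,b,c}  FOLLOW[A]={$,b,c}

FOLLOW(S) = ["$", "b", "c"]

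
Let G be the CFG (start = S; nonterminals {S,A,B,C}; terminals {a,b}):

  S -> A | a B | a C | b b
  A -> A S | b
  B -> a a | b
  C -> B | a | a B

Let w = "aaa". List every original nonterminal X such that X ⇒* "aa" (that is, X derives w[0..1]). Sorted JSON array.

Convert to CNF:
  S -> A S | T0 B | T0 C | T1 T1 | b
  A -> A S | b
  B -> T0 T0 | b
  C -> T0 B | T0 T0 | a | b
  T0 -> a
  T1 -> b

CYK table (by increasing span) (cells [i..j] with 0 ≤ i ≤ j ≤ 1 only):
  [0..0]={C,T0}  "a"  orig:{C}
  [1..1]={C,T0}  "a"  orig:{C}
  [0..1]={B,C,S}  "aa"

Original NTs in T[0,1] deriving "aa": ["B", "C", "S"]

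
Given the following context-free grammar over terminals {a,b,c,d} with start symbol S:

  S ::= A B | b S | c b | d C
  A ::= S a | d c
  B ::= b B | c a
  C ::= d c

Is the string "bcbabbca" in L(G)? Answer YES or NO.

CNF form of G:
  S -> A B | T1 C | T2 T3 | T3 S
  A -> S T0 | T1 T2
  B -> T2 T0 | T3 B
  C -> T1 T2
  T0 -> a
  T1 -> d
  T2 -> c
  T3 -> b

Fill CYK table bottom-up:
  T[0,0] 'b' = {T3}  orig:{}
  T[1,1] 'c' = {T2}  orig:{}
  T[2,2] 'b' = {T3}  orig:{}
  T[3,3] 'a' = {T0}  orig:{}
  T[4,4] 'b' = {T3}  orig:{}
  T[5,5] 'b' = {T3}  orig:{}
  T[6,6] 'c' = {T2}  orig:{}
  T[7,7] 'a' = {T0}  orig:{}
  T[0,1] 'bc' = ∅
  T[1,2] 'cb' = {S}
  T[2,3] 'ba' = ∅
  T[3,4] 'ab' = ∅
  T[4,5] 'bb' = ∅
  T[5,6] 'bc' = ∅
  T[6,7] 'ca' = {B}
  T[0,2] 'bcb' = {S}
  T[1,3] 'cba' = {A}
  T[2,4] 'bab' = ∅
  T[3,5] 'abb' = ∅
  T[4,6] 'bbc' = ∅
  T[5,7] 'bca' = {B}
  T[0,3] 'bcba' = {A}
  T[1,4] 'cbab' = ∅
  T[2,5] 'babb' = ∅
  T[3,6] 'abbc' = ∅
  T[4,7] 'bbca' = {B}
  T[0,4] 'bcbab' = ∅
  T[1,5] 'cbabb' = ∅
  T[2,6] 'babbc' = ∅
  T[3,7] 'abbca' = ∅
  T[0,5] 'bcbabb' = ∅
  T[1,6] 'cbabbc' = ∅
  T[2,7] 'babbca' = ∅
  T[0,6] 'bcbabbc' = ∅
  T[1,7] 'cbabbca' = {S}
  T[0,7] 'bcbabbca' = {S}

S ∈ T[0,7] ⇒ YES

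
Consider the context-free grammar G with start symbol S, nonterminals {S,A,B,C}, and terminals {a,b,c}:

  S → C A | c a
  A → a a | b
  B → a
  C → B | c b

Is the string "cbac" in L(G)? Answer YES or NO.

Convert to CNF:
  S -> C A | T1 T0
  A -> T0 T0 | b
  B -> a
  C -> T1 T2 | a
  T0 -> a
  T1 -> c
  T2 -> b

CYK table (by increasing span):
  [0..0]={T1}  "c"  orig:{}
  [1..1]={A,T2}  "b"  orig:{A}
  [2..2]={B,C,T0}  "a"  orig:{B,C}
  [3..3]={T1}  "c"  orig:{}
  [0..1]={C}  "cb"
  [1..2]=∅  "ba"
  [2..3]=∅  "ac"
  [0..2]=∅  "cba"
  [1..3]=∅  "bac"
  [0..3]=∅  "cbac"

S ∉ T[0,3] ⇒ NO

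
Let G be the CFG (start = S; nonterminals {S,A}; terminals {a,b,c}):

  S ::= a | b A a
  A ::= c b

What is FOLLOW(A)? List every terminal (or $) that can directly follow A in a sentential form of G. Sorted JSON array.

Compute FIRST by fixpoint:
[1]
  A via A→c b: +{c}
  S via S→a: +{a}
  S via S→b A a: +{b}
  FIRST(S)={a,b}  FIRST(A)={c}
[2] (stable)
  FIRST(S)={a,b}  FIRST(A)={c}

FOLLOW iteration:
initialize: $ ∈ FOLLOW(S)
round 1:
  S→b A a: FOLLOW(A) ⊇ FIRST(a) = {a}; new: +{a}
  FOLLOW[S]={$}  FOLLOW[A]={a}
round 2: (no change)
  FOLLOW[S]={$}  FOLLOW[A]={a}

FOLLOW(A) = ["a"]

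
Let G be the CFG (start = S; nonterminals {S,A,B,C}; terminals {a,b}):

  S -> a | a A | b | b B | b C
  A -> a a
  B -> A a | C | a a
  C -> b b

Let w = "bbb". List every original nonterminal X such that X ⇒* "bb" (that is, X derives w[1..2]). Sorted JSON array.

Convert to CNF:
  S -> T0 A | T1 B | T1 C | a | b
  A -> T0 T0
  B -> A T0 | T0 T0 | T1 T1
  C -> T1 T1
  T0 -> a
  T1 -> b

CYK table (by increasing span) (cells [i..j] with 1 ≤ i ≤ j ≤ 2 only):
  cell(1,1) b: {S,T1}  orig:{S}
  cell(2,2) b: {S,T1}  orig:{S}
  cell(1,2) bb: {B,C}

Original NTs in T[1,2] deriving "bb": ["B", "C"]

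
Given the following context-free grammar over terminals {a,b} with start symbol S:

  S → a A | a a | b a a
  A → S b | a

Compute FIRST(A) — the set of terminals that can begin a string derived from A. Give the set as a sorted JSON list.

Compute FIRST by fixpoint:
pass 1:
  A via A→a: +{a}
  S via S→a A: +{a}
  S via S→b a a: +{b}
  FIRST(S)={a,b}  FIRST(A)={a}
pass 2:
  A via A→S b: +{b}
  FIRST(S)={a,b}  FIRST(A)={a,b}
pass 3: (stable)
  FIRST(S)={a,b}  FIRST(A)={a,b}

FIRST(A) = ["a", "b"]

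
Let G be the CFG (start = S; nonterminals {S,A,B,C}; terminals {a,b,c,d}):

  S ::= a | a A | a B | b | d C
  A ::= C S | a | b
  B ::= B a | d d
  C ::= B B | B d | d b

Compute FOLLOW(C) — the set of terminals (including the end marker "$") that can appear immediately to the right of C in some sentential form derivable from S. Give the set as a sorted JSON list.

FIRST sets, iterate to fixpoint:
round 1:
  A via A→a: +{a}
  A via A→b: +{b}
  B via B→d d: +{d}
  C via C→B B: +{d}
  S via S→a: +{a}
  S via S→b: +{b}
  S via S→d C: +{d}
  S: {a,b,d}  A: {a,b}  B: {d}  C: {d}
round 2:
  A via A→C S: +{d}
  S: {a,b,d}  A: {a,b,d}  B: {d}  C: {d}
round 3: (stable)
  S: {a,b,d}  A: {a,b,d}  B: {d}  C: {d}

FOLLOW sets:
FOLLOW(S) := {$}
round 1:
  A→C S: FOLLOW(C) ⊇ FIRST(S) = {a,b,d}; new: +{a,b,d}
  B→B a: FOLLOW(B) ⊇ FIRST(a) = {a}; new: +{a}
  C→B B: FOLLOW(B) ⊇ FIRST(B) = {d}; new: +{d}
  C→B B: FOLLOW(B) ⊇ FOLLOW(C) ⊇ {a,b,d}; new: +{b}
  S→a A: FOLLOW(A) ⊇ FOLLOW(S) ⊇ {$}; new: +{$}
  S→a B: FOLLOW(B) ⊇ FOLLOW(S) ⊇ {$}; new: +{$}
  S→d C: FOLLOW(C) ⊇ FOLLOW(S) ⊇ {$}; new: +{$}
  FOLLOW(S)={$}  FOLLOW(A)={$}  FOLLOW(B)={$,a,b,d}  FOLLOW(C)={$,a,b,d}
round 2: done
  FOLLOW(S)={$}  FOLLOW(A)={$}  FOLLOW(B)={$,a,b,d}  FOLLOW(C)={$,a,b,d}

FOLLOW(C) = ["$", "a", "b", "d"]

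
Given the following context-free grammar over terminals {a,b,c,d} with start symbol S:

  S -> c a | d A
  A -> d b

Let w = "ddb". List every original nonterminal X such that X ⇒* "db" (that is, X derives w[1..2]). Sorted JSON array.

CNF form of G:
  S -> T0 A | T2 T3
  A -> T0 T1
  T0 -> d
  T1 -> b
  T2 -> c
  T3 -> a

CYK table (by increasing span) — only the sub-triangle for w[1..2]:
  cell(1,1) d: {T0}  orig:{}
  cell(2,2) b: {T1}  orig:{}
  cell(1,2) db: {A}

Original NTs in T[1,2] deriving "db": ["A"]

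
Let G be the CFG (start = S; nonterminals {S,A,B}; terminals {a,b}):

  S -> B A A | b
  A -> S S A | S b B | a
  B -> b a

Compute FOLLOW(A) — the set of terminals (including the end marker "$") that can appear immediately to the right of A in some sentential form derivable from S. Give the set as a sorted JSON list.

FIRST iteration:
pass 1:
  A via A→a: +{a}
  B via B→b a: +{b}
  S via S→B A A: +{b}
  FIRST(S)={b}  FIRST(A)={a}  FIRST(B)={b}
pass 2:
  A via A→S S A: +{b}
  FIRST(S)={b}  FIRST(A)={a,b}  FIRST(B)={b}
pass 3: done
  FIRST(S)={b}  FIRST(A)={a,b}  FIRST(B)={b}

FOLLOW sets:
FOLLOW(S) := {$}
[1]
  A→S S A: FOLLOW(S) ⊇ FIRST(S) = {b}; new: +{b}
  A→S S A: FOLLOW(S) ⊇ FIRST(A) = {a,b}; new: +{a}
  S→B A A: FOLLOW(B) ⊇ FIRST(A) = {a,b}; new: +{a,b}
  S→B A A: FOLLOW(A) ⊇ FIRST(A) = {a,b}; new: +{a,b}
  S→B A A: FOLLOW(A) ⊇ FOLLOW(S) ⊇ {$,a,b}; new: +{$}
  FOLLOW(S)={$,a,b}  FOLLOW(A)={$,a,b}  FOLLOW(B)={a,b}
[2]
  A→S b B: FOLLOW(B) ⊇ FOLLOW(A) ⊇ {$,a,b}; new: +{$}
  FOLLOW(S)={$,a,b}  FOLLOW(A)={$,a,b}  FOLLOW(B)={$,a,b}
[3] — fixpoint
  FOLLOW(S)={$,a,b}  FOLLOW(A)={$,a,b}  FOLLOW(B)={$,a,b}

FOLLOW(A) = ["$", "a", "b"]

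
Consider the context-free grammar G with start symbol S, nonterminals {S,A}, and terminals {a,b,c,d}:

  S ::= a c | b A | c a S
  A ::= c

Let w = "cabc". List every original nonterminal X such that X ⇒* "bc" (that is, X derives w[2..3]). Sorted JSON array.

Convert to CNF:
  S -> T0 T1 | T1 X3 | T2 A
  A -> c
  T0 -> a
  T1 -> c
  T2 -> b
  X3 -> T0 S

CYK fill, restricted to cells inside w[2..3]:
  T[2,2] 'b' = {T2}  orig:{}
  T[3,3] 'c' = {A,T1}  orig:{A}
  T[2,3] 'bc' = {S}

Original NTs in T[2,3] deriving "bc": ["S"]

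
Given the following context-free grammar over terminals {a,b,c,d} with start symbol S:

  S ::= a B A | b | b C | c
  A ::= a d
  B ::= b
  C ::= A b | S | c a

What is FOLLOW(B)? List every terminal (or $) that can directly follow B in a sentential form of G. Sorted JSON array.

Compute FIRST by fixpoint:
round 1:
  A via A→a d: +{a}
  B via B→b: +{b}
  C via C→A b: +{a}
  C via C→c a: +{c}
  S via S→a B A: +{a}
  S via S→b: +{b}
  S via S→c: +{c}
  FIRST[S]={a,b,c}  FIRST[A]={a}  FIRST[B]={b}  FIRST[C]={a,c}
round 2:
  C via C→S: +{b}
  FIRST[S]={a,b,c}  FIRST[A]={a}  FIRST[B]={b}  FIRST[C]={a,b,c}
round 3: done
  FIRST[S]={a,b,c}  FIRST[A]={a}  FIRST[B]={b}  FIRST[C]={a,b,c}

FOLLOW iteration:
seed FOLLOW(S) with $
iter 1:
  C→A b: FOLLOW(A) ⊇ FIRST(b) = {b}; new: +{b}
  S→a B A: FOLLOW(B) ⊇ FIRST(A) = {a}; new: +{a}
  S→a B A: FOLLOW(A) ⊇ FOLLOW(S) ⊇ {$}; new: +{$}
  S→b C: FOLLOW(C) ⊇ FOLLOW(S) ⊇ {$}; new: +{$}
  FOLLOW[S]={$}  FOLLOW[A]={$,b}  FOLLOW[B]={a}  FOLLOW[C]={$}
iter 2: (no change)
  FOLLOW[S]={$}  FOLLOW[A]={$,b}  FOLLOW[B]={a}  FOLLOW[C]={$}

FOLLOW(B) = ["a"]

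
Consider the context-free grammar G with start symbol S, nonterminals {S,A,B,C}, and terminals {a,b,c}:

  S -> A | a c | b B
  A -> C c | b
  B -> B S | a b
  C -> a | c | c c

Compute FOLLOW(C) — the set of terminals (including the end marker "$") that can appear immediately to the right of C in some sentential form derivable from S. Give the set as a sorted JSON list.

Compute FIRST by fixpoint:
round 1:
  A via A→b: +{b}
  B via B→a b: +{a}
  C via C→a: +{a}
  C via C→c: +{c}
  S via S→A: +{b}
  S via S→a c: +{a}
  S: {a,b}  A: {b}  B: {a}  C: {a,c}
round 2:
  A via A→C c: +{a,c}
  S via S→A: +{c}
  S: {a,b,c}  A: {a,b,c}  B: {a}  C: {a,c}
round 3: (no change)
  S: {a,b,c}  A: {a,b,c}  B: {a}  C: {a,c}

FOLLOW sets:
seed FOLLOW(S) with $
iter 1:
  A→C c: FOLLOW(C) ⊇ FIRST(c) = {c}; new: +{c}
  B→B S: FOLLOW(B) ⊇ FIRST(S) = {a,b,c}; new: +{a,b,c}
  B→B S: FOLLOW(S) ⊇ FOLLOW(B) ⊇ {a,b,c}; new: +{a,b,c}
  S→A: FOLLOW(A) ⊇ FOLLOW(S) ⊇ {$,a,b,c}; new: +{$,a,b,c}
  S→b B: FOLLOW(B) ⊇ FOLLOW(S) ⊇ {$,a,b,c}; new: +{$}
  S: {$,a,b,c}  A: {$,a,b,c}  B: {$,a,b,c}  C: {c}
iter 2: (no change)
  S: {$,a,b,c}  A: {$,a,b,c}  B: {$,a,b,c}  C: {c}

FOLLOW(C) = ["c"]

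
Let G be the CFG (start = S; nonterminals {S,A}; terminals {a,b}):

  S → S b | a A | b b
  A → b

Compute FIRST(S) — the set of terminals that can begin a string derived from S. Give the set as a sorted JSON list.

FIRST iteration:
round 1:
  A via A→b: +{b}
  S via S→a A: +{a}
  S via S→b b: +{b}
  FIRST(S)={a,b}  FIRST(A)={b}
round 2: (stable)
  FIRST(S)={a,b}  FIRST(A)={b}

FIRST(S) = ["a", "b"]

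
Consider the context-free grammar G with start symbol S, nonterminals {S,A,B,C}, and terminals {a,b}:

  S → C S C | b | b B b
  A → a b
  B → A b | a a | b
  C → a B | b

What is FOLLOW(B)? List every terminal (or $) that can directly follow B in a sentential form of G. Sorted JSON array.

Compute FIRST by fixpoint:
iter 1:
  A via A→a b: +{a}
  B via B→A b: +{a}
  B via B→b: +{b}
  C via C→a B: +{a}
  C via C→b: +{b}
  S via S→C S C: +{a,b}
  S: {a,b}  A: {a}  B: {a,b}  C: {a,b}
iter 2: — fixpoint
  S: {a,b}  A: {a}  B: {a,b}  C: {a,b}

Compute FOLLOW by fixpoint:
initialize: $ ∈ FOLLOW(S)
[1]
  B→A b: FOLLOW(A) ⊇ FIRST(b) = {b}; new: +{b}
  S→C S C: FOLLOW(C) ⊇ FIRST(S) = {a,b}; new: +{a,b}
  S→C S C: FOLLOW(S) ⊇ FIRST(C) = {a,b}; new: +{a,b}
  S→C S C: FOLLOW(C) ⊇ FOLLOW(S) ⊇ {$,a,b}; new: +{$}
  S→b B b: FOLLOW(B) ⊇ FIRST(b) = {b}; new: +{b}
  S: {$,a,b}  A: {b}  B: {b}  C: {$,a,b}
[2]
  C→a B: FOLLOW(B) ⊇ FOLLOW(C) ⊇ {$,a,b}; new: +{$,a}
  S: {$,a,b}  A: {b}  B: {$,a,b}  C: {$,a,b}
[3] (no change)
  S: {$,a,b}  A: {b}  B: {$,a,b}  C: {$,a,b}

FOLLOW(B) = ["$", "a", "b"]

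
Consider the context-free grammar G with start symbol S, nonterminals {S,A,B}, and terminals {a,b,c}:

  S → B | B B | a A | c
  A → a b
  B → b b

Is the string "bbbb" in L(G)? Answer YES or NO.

CNF form of G:
  S -> B B | T0 A | T1 T1 | c
  A -> T0 T1
  B -> T1 T1
  T0 -> a
  T1 -> b

Fill CYK table bottom-up:
  T[0,0] 'b' = {T1}  orig:{}
  T[1,1] 'b' = {T1}  orig:{}
  T[2,2] 'b' = {T1}  orig:{}
  T[3,3] 'b' = {T1}  orig:{}
  T[0,1] 'bb' = {B,S}
  T[1,2] 'bb' = {B,S}
  T[2,3] 'bb' = {B,S}
  T[0,2] 'bbb' = ∅
  T[1,3] 'bbb' = ∅
  T[0,3] 'bbbb' = {S}

S ∈ T[0,3] ⇒ YES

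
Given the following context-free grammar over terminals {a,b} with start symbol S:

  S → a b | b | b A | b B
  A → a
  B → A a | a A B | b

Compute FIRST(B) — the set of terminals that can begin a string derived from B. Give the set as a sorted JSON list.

Compute FIRST by fixpoint:
[1]
  A via A→a: +{a}
  B via B→A a: +{a}
  B via B→b: +{b}
  S via S→a b: +{a}
  S via S→b: +{b}
  FIRST(S)={a,b}  FIRST(A)={a}  FIRST(B)={a,b}
[2] (no change)
  FIRST(S)={a,b}  FIRST(A)={a}  FIRST(B)={a,b}

FIRST(B) = ["a", "b"]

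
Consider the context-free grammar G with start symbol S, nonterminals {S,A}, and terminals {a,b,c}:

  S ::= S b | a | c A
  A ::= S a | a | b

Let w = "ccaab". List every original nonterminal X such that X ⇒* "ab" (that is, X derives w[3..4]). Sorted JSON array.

CNF form of G:
  S -> S T1 | T2 A | a
  A -> S T0 | a | b
  T0 -> a
  T1 -> b
  T2 -> c

Fill CYK table bottom-up, restricted to cells inside w[3..4]:
  cell(3,3) a: {A,S,T0}  orig:{A,S}
  cell(4,4) b: {A,T1}  orig:{A}
  cell(3,4) ab: {S}

Original NTs in T[3,4] deriving "ab": ["S"]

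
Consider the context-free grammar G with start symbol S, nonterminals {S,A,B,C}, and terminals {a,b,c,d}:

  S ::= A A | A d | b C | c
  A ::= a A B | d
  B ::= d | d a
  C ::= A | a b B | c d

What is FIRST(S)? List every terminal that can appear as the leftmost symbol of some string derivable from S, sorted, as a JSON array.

FIRST iteration:
[1]
  A via A→a A B: +{a}
  A via A→d: +{d}
  B via B→d: +{d}
  C via C→A: +{a,d}
  C via C→c d: +{c}
  S via S→A A: +{a,d}
  S via S→b C: +{b}
  S via S→c: +{c}
  FIRST[S]={a,b,c,d}  FIRST[A]={a,d}  FIRST[B]={d}  FIRST[C]={a,c,d}
[2] — fixpoint
  FIRST[S]={a,b,c,d}  FIRST[A]={a,d}  FIRST[B]={d}  FIRST[C]={a,c,d}

FIRST(S) = ["a", "b", "c", "d"]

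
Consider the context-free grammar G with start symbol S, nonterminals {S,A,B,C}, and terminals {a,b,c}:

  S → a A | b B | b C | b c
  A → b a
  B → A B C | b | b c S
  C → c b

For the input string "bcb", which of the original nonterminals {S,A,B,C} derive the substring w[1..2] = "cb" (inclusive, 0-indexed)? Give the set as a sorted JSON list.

Convert to CNF:
  S -> T0 B | T0 C | T0 T2 | T1 A
  A -> T0 T1
  B -> A X3 | T0 X4 | b
  C -> T2 T0
  T0 -> b
  T1 -> a
  T2 -> c
  X3 -> B C
  X4 -> T2 S

CYK fill (cells [i..j] with 1 ≤ i ≤ j ≤ 2 only):
  cell(1,1) c: {T2}  orig:{}
  cell(2,2) b: {B,T0}  orig:{B}
  cell(1,2) cb: {C}

Original NTs in T[1,2] deriving "cb": ["C"]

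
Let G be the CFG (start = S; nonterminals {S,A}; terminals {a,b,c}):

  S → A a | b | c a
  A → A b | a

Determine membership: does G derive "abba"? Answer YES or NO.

Convert to CNF:
  S -> A T1 | T2 T1 | b
  A -> A T0 | a
  T0 -> b
  T1 -> a
  T2 -> c

CYK fill:
  cell(0,0) a: {A,T1}  orig:{A}
  cell(1,1) b: {S,T0}  orig:{S}
  cell(2,2) b: {S,T0}  orig:{S}
  cell(3,3) a: {A,T1}  orig:{A}
  cell(0,1) ab: {A}
  cell(1,2) bb: ∅
  cell(2,3) ba: ∅
  cell(0,2) abb: {A}
  cell(1,3) bba: ∅
  cell(0,3) abba: {S}

S ∈ T[0,3] ⇒ YES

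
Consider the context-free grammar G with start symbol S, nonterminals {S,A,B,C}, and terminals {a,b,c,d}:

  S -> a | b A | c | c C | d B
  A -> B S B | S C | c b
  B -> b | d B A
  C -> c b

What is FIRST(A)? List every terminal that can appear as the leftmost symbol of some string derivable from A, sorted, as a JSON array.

Compute FIRST by fixpoint:
iter 1:
  A via A→c b: +{c}
  B via B→b: +{b}
  B via B→d B A: +{d}
  C via C→c b: +{c}
  S via S→a: +{a}
  S via S→b A: +{b}
  S via S→c: +{c}
  S via S→d B: +{d}
  FIRST[S]={a,b,c,d}  FIRST[A]={c}  FIRST[B]={b,d}  FIRST[C]={c}
iter 2:
  A via A→B S B: +{b,d}
  A via A→S C: +{a}
  FIRST[S]={a,b,c,d}  FIRST[A]={a,b,c,d}  FIRST[B]={b,d}  FIRST[C]={c}
iter 3: — fixpoint
  FIRST[S]={a,b,c,d}  FIRST[A]={a,b,c,d}  FIRST[B]={b,d}  FIRST[C]={c}

FIRST(A) = ["a", "b", "c", "d"]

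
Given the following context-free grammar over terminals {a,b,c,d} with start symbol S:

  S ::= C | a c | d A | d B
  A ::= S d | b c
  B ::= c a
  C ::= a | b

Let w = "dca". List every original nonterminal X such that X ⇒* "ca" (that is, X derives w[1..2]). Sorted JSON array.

Convert to CNF:
  S -> T0 A | T0 B | T3 T2 | a | b
  A -> S T0 | T1 T2
  B -> T2 T3
  C -> a | b
  T0 -> d
  T1 -> b
  T2 -> c
  T3 -> a

CYK table (by increasing span) (cells [i..j] with 1 ≤ i ≤ j ≤ 2 only):
  T[1,1] 'c' = {T2}  orig:{}
  T[2,2] 'a' = {C,S,T3}  orig:{C,S}
  T[1,2] 'ca' = {B}

Original NTs in T[1,2] deriving "ca": ["B"]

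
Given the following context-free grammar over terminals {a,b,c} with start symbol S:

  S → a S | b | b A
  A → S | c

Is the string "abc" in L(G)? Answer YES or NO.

CNF form of G:
  S -> T0 S | T1 A | b
  A -> T0 S | T1 A | b | c
  T0 -> a
  T1 -> b

CYK fill:
  [0..0]={T0}  "a"  orig:{}
  [1..1]={A,S,T1}  "b"  orig:{A,S}
  [2..2]={A}  "c"
  [0..1]={A,S}  "ab"
  [1..2]={A,S}  "bc"
  [0..2]={A,S}  "abc"

S ∈ T[0,2] ⇒ YES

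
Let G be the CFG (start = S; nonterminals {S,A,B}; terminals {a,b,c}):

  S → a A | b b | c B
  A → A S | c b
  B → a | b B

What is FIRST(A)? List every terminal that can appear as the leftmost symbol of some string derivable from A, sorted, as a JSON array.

FIRST sets, iterate to fixpoint:
[1]
  A via A→c b: +{c}
  B via B→a: +{a}
  B via B→b B: +{b}
  S via S→a A: +{a}
  S via S→b b: +{b}
  S via S→c B: +{c}
  FIRST(S)={a,b,c}  FIRST(A)={c}  FIRST(B)={a,b}
[2] done
  FIRST(S)={a,b,c}  FIRST(A)={c}  FIRST(B)={a,b}

FIRST(A) = ["c"]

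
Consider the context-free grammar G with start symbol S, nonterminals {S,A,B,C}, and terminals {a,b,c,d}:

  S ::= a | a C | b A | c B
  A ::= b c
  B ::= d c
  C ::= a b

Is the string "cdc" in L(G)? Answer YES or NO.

CNF form of G:
  S -> T0 A | T1 B | T3 C | a
  A -> T0 T1
  B -> T2 T1
  C -> T3 T0
  T0 -> b
  T1 -> c
  T2 -> d
  T3 -> a

CYK fill:
  [0..0]={T1}  "c"  orig:{}
  [1..1]={T2}  "d"  orig:{}
  [2..2]={T1}  "c"  orig:{}
  [0..1]=∅  "cd"
  [1..2]={B}  "dc"
  [0..2]={S}  "cdc"

S ∈ T[0,2] ⇒ YES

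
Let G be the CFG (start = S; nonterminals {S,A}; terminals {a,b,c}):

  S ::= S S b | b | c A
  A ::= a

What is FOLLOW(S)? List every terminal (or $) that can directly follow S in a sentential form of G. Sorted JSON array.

FIRST sets, iterate to fixpoint:
pass 1:
  A via A→a: +{a}
  S via S→b: +{b}
  S via S→c A: +{c}
  FIRST(S)={b,c}  FIRST(A)={a}
pass 2: — fixpoint
  FIRST(S)={b,c}  FIRST(A)={a}

FOLLOW iteration:
seed FOLLOW(S) with $
pass 1:
  S→S S b: FOLLOW(S) ⊇ FIRST(S) = {b,c}; new: +{b,c}
  S→c A: FOLLOW(A) ⊇ FOLLOW(S) ⊇ {$,b,c}; new: +{$,b,c}
  S: {$,b,c}  A: {$,b,c}
pass 2: (stable)
  S: {$,b,c}  A: {$,b,c}

FOLLOW(S) = ["$", "b", "c"]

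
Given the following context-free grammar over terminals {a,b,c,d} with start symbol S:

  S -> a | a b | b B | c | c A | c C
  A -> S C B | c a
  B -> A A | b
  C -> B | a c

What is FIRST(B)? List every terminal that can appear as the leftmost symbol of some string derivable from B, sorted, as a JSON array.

Compute FIRST by fixpoint:
round 1:
  A via A→c a: +{c}
  B via B→A A: +{c}
  B via B→b: +{b}
  C via C→B: +{b,c}
  C via C→a c: +{a}
  S via S→a: +{a}
  S via S→b B: +{b}
  S via S→c: +{c}
  FIRST(S)={a,b,c}  FIRST(A)={c}  FIRST(B)={b,c}  FIRST(C)={a,b,c}
round 2:
  A via A→S C B: +{a,b}
  B via B→A A: +{a}
  FIRST(S)={a,b,c}  FIRST(A)={a,b,c}  FIRST(B)={a,b,c}  FIRST(C)={a,b,c}
round 3: done
  FIRST(S)={a,b,c}  FIRST(A)={a,b,c}  FIRST(B)={a,b,c}  FIRST(C)={a,b,c}

FIRST(B) = ["a", "b", "c"]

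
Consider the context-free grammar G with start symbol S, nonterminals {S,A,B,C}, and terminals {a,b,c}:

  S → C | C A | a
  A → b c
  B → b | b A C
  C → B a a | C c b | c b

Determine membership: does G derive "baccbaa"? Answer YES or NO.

CNF form of G:
  S -> B X6 | C A | C X7 | T1 T0 | a
  A -> T0 T1
  B -> T0 X3 | b
  C -> B X4 | C X5 | T1 T0
  T0 -> b
  T1 -> c
  T2 -> a
  X3 -> A C
  X4 -> T2 T2
  X5 -> T1 T0
  X6 -> T2 T2
  X7 -> T1 T0

CYK table (by increasing span):
  T[0,0] 'b' = {B,T0}  orig:{B}
  T[1,1] 'a' = {S,T2}  orig:{S}
  T[2,2] 'c' = {T1}  orig:{}
  T[3,3] 'c' = {T1}  orig:{}
  T[4,4] 'b' = {B,T0}  orig:{B}
  T[5,5] 'a' = {S,T2}  orig:{S}
  T[6,6] 'a' = {S,T2}  orig:{S}
  T[0,1] 'ba' = ∅
  T[1,2] 'ac' = ∅
  T[2,3] 'cc' = ∅
  T[3,4] 'cb' = {C,S,X5,X7}  orig:{C,S}
  T[4,5] 'ba' = ∅
  T[5,6] 'aa' = {X4,X6}  orig:{}
  T[0,2] 'bac' = ∅
  T[1,3] 'acc' = ∅
  T[2,4] 'ccb' = ∅
  T[3,5] 'cba' = ∅
  T[4,6] 'baa' = {C,S}
  T[0,3] 'bacc' = ∅
  T[1,4] 'accb' = ∅
  T[2,5] 'ccba' = ∅
  T[3,6] 'cbaa' = ∅
  T[0,4] 'baccb' = ∅
  T[1,5] 'accba' = ∅
  T[2,6] 'ccbaa' = ∅
  T[0,5] 'baccba' = ∅
  T[1,6] 'accbaa' = ∅
  T[0,6] 'baccbaa' = ∅

S ∉ T[0,6] ⇒ NO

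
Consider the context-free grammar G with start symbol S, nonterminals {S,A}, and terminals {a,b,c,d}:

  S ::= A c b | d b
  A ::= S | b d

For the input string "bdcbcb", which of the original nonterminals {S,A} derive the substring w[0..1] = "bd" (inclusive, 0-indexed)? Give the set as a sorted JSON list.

CNF form of G:
  S -> A X4 | T2 T1
  A -> A X3 | T1 T2 | T2 T1
  T0 -> c
  T1 -> b
  T2 -> d
  X3 -> T0 T1
  X4 -> T0 T1

CYK table (by increasing span) — only the sub-triangle for w[0..1]:
  [0..0]={T1}  "b"  orig:{}
  [1..1]={T2}  "d"  orig:{}
  [0..1]={A}  "bd"

Original NTs in T[0,1] deriving "bd": ["A"]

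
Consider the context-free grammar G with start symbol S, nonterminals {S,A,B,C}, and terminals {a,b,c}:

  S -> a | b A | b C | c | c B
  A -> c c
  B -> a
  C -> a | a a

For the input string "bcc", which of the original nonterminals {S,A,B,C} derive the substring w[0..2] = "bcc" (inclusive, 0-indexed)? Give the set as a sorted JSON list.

CNF form of G:
  S -> T0 B | T2 A | T2 C | a | c
  A -> T0 T0
  B -> a
  C -> T1 T1 | a
  T0 -> c
  T1 -> a
  T2 -> b

CYK fill (cells [i..j] with 0 ≤ i ≤ j ≤ 2 only):
  T[0,0] 'b' = {T2}  orig:{}
  T[1,1] 'c' = {S,T0}  orig:{S}
  T[2,2] 'c' = {S,T0}  orig:{S}
  T[0,1] 'bc' = ∅
  T[1,2] 'cc' = {A}
  T[0,2] 'bcc' = {S}

Original NTs in T[0,2] deriving "bcc": ["S"]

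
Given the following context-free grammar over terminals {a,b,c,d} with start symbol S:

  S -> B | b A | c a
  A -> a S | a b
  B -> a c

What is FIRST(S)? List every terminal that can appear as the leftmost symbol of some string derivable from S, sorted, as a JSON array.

Compute FIRST by fixpoint:
iter 1:
  A via A→a S: +{a}
  B via B→a c: +{a}
  S via S→B: +{a}
  S via S→b A: +{b}
  S via S→c a: +{c}
  FIRST[S]={a,b,c}  FIRST[A]={a}  FIRST[B]={a}
iter 2: — fixpoint
  FIRST[S]={a,b,c}  FIRST[A]={a}  FIRST[B]={a}

FIRST(S) = ["a", "b", "c"]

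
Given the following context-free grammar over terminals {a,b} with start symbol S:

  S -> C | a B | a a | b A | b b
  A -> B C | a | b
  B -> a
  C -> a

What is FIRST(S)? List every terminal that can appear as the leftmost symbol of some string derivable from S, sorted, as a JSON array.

Compute FIRST by fixpoint:
round 1:
  A via A→a: +{a}
  A via A→b: +{b}
  B via B→a: +{a}
  C via C→a: +{a}
  S via S→C: +{a}
  S via S→b A: +{b}
  FIRST[S]={a,b}  FIRST[A]={a,b}  FIRST[B]={a}  FIRST[C]={a}
round 2: done
  FIRST[S]={a,b}  FIRST[A]={a,b}  FIRST[B]={a}  FIRST[C]={a}

FIRST(S) = ["a", "b"]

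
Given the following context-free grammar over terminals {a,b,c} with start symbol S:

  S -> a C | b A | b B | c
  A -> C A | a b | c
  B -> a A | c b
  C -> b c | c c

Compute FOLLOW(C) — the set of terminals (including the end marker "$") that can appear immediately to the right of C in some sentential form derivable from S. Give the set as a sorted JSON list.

FIRST sets, iterate to fixpoint:
iter 1:
  A via A→a b: +{a}
  A via A→c: +{c}
  B via B→a A: +{a}
  B via B→c b: +{c}
  C via C→b c: +{b}
  C via C→c c: +{c}
  S via S→a C: +{a}
  S via S→b A: +{b}
  S via S→c: +{c}
  S: {a,b,c}  A: {a,c}  B: {a,c}  C: {b,c}
iter 2:
  A via A→C A: +{b}
  S: {a,b,c}  A: {a,b,c}  B: {a,c}  C: {b,c}
iter 3: (stable)
  S: {a,b,c}  A: {a,b,c}  B: {a,c}  C: {b,c}

FOLLOW iteration:
FOLLOW(S) := {$}
[1]
  A→C A: FOLLOW(C) ⊇ FIRST(A) = {a,b,c}; new: +{a,b,c}
  S→a C: FOLLOW(C) ⊇ FOLLOW(S) ⊇ {$}; new: +{$}
  S→b A: FOLLOW(A) ⊇ FOLLOW(S) ⊇ {$}; new: +{$}
  S→b B: FOLLOW(B) ⊇ FOLLOW(S) ⊇ {$}; new: +{$}
  FOLLOW[S]={$}  FOLLOW[A]={$}  FOLLOW[B]={$}  FOLLOW[C]={$,a,b,c}
[2] (stable)
  FOLLOW[S]={$}  FOLLOW[A]={$}  FOLLOW[B]={$}  FOLLOW[C]={$,a,b,c}

FOLLOW(C) = ["$", "a", "b", "c"]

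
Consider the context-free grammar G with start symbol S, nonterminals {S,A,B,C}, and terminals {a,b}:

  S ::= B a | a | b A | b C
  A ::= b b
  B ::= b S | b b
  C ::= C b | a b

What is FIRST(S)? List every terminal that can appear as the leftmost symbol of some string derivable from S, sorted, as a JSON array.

Compute FIRST by fixpoint:
round 1:
  A via A→b b: +{b}
  B via B→b S: +{b}
  C via C→a b: +{a}
  S via S→B a: +{b}
  S via S→a: +{a}
  S: {a,b}  A: {b}  B: {b}  C: {a}
round 2: done
  S: {a,b}  A: {b}  B: {b}  C: {a}

FIRST(S) = ["a", "b"]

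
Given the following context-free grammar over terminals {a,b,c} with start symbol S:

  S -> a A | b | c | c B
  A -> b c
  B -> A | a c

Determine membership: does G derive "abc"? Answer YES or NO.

Convert to CNF:
  S -> T1 B | T2 A | b | c
  A -> T0 T1
  B -> T0 T1 | T2 T1
  T0 -> b
  T1 -> c
  T2 -> a

Fill CYK table bottom-up:
  [0..0]={T2}  "a"  orig:{}
  [1..1]={S,T0}  "b"  orig:{S}
  [2..2]={S,T1}  "c"  orig:{S}
  [0..1]=∅  "ab"
  [1..2]={A,B}  "bc"
  [0..2]={S}  "abc"

S ∈ T[0,2] ⇒ YES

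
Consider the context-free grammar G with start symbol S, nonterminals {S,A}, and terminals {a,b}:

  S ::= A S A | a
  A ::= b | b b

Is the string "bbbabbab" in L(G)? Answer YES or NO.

Convert to CNF:
  S -> A X1 | a
  A -> T0 T0 | b
  T0 -> b
  X1 -> S A

CYK table (by increasing span):
  [0..0]={A,T0}  "b"  orig:{A}
  [1..1]={A,T0}  "b"  orig:{A}
  [2..2]={A,T0}  "b"  orig:{A}
  [3..3]={S}  "a"
  [4..4]={A,T0}  "b"  orig:{A}
  [5..5]={A,T0}  "b"  orig:{A}
  [6..6]={S}  "a"
  [7..7]={A,T0}  "b"  orig:{A}
  [0..1]={A}  "bb"
  [1..2]={A}  "bb"
  [2..3]=∅  "ba"
  [3..4]={X1}  "ab"  orig:{}
  [4..5]={A}  "bb"
  [5..6]=∅  "ba"
  [6..7]={X1}  "ab"  orig:{}
  [0..2]=∅  "bbb"
  [1..3]=∅  "bba"
  [2..4]={S}  "bab"
  [3..5]={X1}  "abb"  orig:{}
  [4..6]=∅  "bba"
  [5..7]={S}  "bab"
  [0..3]=∅  "bbba"
  [1..4]={S}  "bbab"
  [2..5]={S,X1}  "babb"  orig:{S}
  [3..6]=∅  "abba"
  [4..7]={S}  "bbab"
  [0..4]=∅  "bbbab"
  [1..5]={S,X1}  "bbabb"  orig:{S}
  [2..6]=∅  "babba"
  [3..7]=∅  "abbab"
  [0..5]={S}  "bbbabb"
  [1..6]=∅  "bbabba"
  [2..7]=∅  "babbab"
  [0..6]=∅  "bbbabba"
  [1..7]=∅  "bbabbab"
  [0..7]=∅  "bbbabbab"

S ∉ T[0,7] ⇒ NO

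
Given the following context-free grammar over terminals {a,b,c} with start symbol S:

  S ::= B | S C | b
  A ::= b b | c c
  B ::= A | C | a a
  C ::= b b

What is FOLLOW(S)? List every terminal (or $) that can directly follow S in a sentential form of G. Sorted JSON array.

Compute FIRST by fixpoint:
iter 1:
  A via A→b b: +{b}
  A via A→c c: +{c}
  B via B→A: +{b,c}
  B via B→a a: +{a}
  C via C→b b: +{b}
  S via S→B: +{a,b,c}
  S: {a,b,c}  A: {b,c}  B: {a,b,c}  C: {b}
iter 2: (stable)
  S: {a,b,c}  A: {b,c}  B: {a,b,c}  C: {b}

FOLLOW iteration:
FOLLOW(S) := {$}
[1]
  S→B: FOLLOW(B) ⊇ FOLLOW(S) ⊇ {$}; new: +{$}
  S→S C: FOLLOW(S) ⊇ FIRST(C) = {b}; new: +{b}
  S→S C: FOLLOW(C) ⊇ FOLLOW(S) ⊇ {$,b}; new: +{$,b}
  S: {$,b}  A: {}  B: {$}  C: {$,b}
[2]
  B→A: FOLLOW(A) ⊇ FOLLOW(B) ⊇ {$}; new: +{$}
  S→B: FOLLOW(B) ⊇ FOLLOW(S) ⊇ {$,b}; new: +{b}
  S: {$,b}  A: {$}  B: {$,b}  C: {$,b}
[3]
  B→A: FOLLOW(A) ⊇ FOLLOW(B) ⊇ {$,b}; new: +{b}
  S: {$,b}  A: {$,b}  B: {$,b}  C: {$,b}
[4] — fixpoint
  S: {$,b}  A: {$,b}  B: {$,b}  C: {$,b}

FOLLOW(S) = ["$", "b"]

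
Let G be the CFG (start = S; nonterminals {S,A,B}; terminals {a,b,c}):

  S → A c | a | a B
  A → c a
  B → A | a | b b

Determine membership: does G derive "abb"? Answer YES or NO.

Convert to CNF:
  S -> A T0 | T1 B | a
  A -> T0 T1
  B -> T0 T1 | T2 T2 | a
  T0 -> c
  T1 -> a
  T2 -> b

Fill CYK table bottom-up:
  [0..0]={B,S,T1}  "a"  orig:{B,S}
  [1..1]={T2}  "b"  orig:{}
  [2..2]={T2}  "b"  orig:{}
  [0..1]=∅  "ab"
  [1..2]={B}  "bb"
  [0..2]={S}  "abb"

S ∈ T[0,2] ⇒ YES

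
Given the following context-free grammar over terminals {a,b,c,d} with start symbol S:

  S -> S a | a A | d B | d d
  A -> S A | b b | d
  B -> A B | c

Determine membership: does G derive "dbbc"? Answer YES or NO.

CNF form of G:
  S -> S T1 | T1 A | T2 B | T2 T2
  A -> S A | T0 T0 | d
  B -> A B | c
  T0 -> b
  T1 -> a
  T2 -> d

CYK fill:
  T[0,0] 'd' = {A,T2}  orig:{A}
  T[1,1] 'b' = {T0}  orig:{}
  T[2,2] 'b' = {T0}  orig:{}
  T[3,3] 'c' = {B}
  T[0,1] 'db' = ∅
  T[1,2] 'bb' = {A}
  T[2,3] 'bc' = ∅
  T[0,2] 'dbb' = ∅
  T[1,3] 'bbc' = {B}
  T[0,3] 'dbbc' = {B,S}

S ∈ T[0,3] ⇒ YES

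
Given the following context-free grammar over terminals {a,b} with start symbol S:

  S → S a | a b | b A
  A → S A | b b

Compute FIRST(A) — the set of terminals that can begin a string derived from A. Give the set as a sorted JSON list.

Compute FIRST by fixpoint:
pass 1:
  A via A→b b: +{b}
  S via S→a b: +{a}
  S via S→b A: +{b}
  S: {a,b}  A: {b}
pass 2:
  A via A→S A: +{a}
  S: {a,b}  A: {a,b}
pass 3: — fixpoint
  S: {a,b}  A: {a,b}

FIRST(A) = ["a", "b"]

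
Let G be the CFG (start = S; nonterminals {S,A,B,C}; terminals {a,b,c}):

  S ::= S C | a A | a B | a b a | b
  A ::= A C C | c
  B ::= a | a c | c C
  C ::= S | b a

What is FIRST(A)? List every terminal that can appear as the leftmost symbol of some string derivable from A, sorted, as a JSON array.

Compute FIRST by fixpoint:
iter 1:
  A via A→c: +{c}
  B via B→a: +{a}
  B via B→c C: +{c}
  C via C→b a: +{b}
  S via S→a A: +{a}
  S via S→b: +{b}
  FIRST(S)={a,b}  FIRST(A)={c}  FIRST(B)={a,c}  FIRST(C)={b}
iter 2:
  C via C→S: +{a}
  FIRST(S)={a,b}  FIRST(A)={c}  FIRST(B)={a,c}  FIRST(C)={a,b}
iter 3: — fixpoint
  FIRST(S)={a,b}  FIRST(A)={c}  FIRST(B)={a,c}  FIRST(C)={a,b}

FIRST(A) = ["c"]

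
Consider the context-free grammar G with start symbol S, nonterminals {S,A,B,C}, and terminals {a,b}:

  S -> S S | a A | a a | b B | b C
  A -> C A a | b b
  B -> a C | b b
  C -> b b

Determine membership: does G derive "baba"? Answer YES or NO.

Convert to CNF:
  S -> S S | T0 A | T0 T0 | T1 B | T1 C
  A -> C X2 | T1 T1
  B -> T0 C | T1 T1
  C -> T1 T1
  T0 -> a
  T1 -> b
  X2 -> A T0

CYK table (by increasing span):
  cell(0,0) b: {T1}  orig:{}
  cell(1,1) a: {T0}  orig:{}
  cell(2,2) b: {T1}  orig:{}
  cell(3,3) a: {T0}  orig:{}
  cell(0,1) ba: ∅
  cell(1,2) ab: ∅
  cell(2,3) ba: ∅
  cell(0,2) bab: ∅
  cell(1,3) aba: ∅
  cell(0,3) baba: ∅

S ∉ T[0,3] ⇒ NO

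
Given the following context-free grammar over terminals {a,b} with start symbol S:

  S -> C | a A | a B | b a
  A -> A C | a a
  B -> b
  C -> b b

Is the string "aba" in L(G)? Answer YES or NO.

CNF form of G:
  S -> T0 A | T0 B | T1 T0 | T1 T1
  A -> A C | T0 T0
  B -> b
  C -> T1 T1
  T0 -> a
  T1 -> b

Fill CYK table bottom-up:
  [0..0]={T0}  "a"  orig:{}
  [1..1]={B,T1}  "b"  orig:{B}
  [2..2]={T0}  "a"  orig:{}
  [0..1]={S}  "ab"
  [1..2]={S}  "ba"
  [0..2]=∅  "aba"

S ∉ T[0,2] ⇒ NO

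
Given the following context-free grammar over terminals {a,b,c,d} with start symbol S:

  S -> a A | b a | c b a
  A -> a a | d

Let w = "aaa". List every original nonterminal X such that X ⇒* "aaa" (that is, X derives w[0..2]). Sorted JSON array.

Convert to CNF:
  S -> T0 A | T1 T0 | T2 X3
  A -> T0 T0 | d
  T0 -> a
  T1 -> b
  T2 -> c
  X3 -> T1 T0

Fill CYK table bottom-up — only the sub-triangle for w[0..2]:
  cell(0,0) a: {T0}  orig:{}
  cell(1,1) a: {T0}  orig:{}
  cell(2,2) a: {T0}  orig:{}
  cell(0,1) aa: {A}
  cell(1,2) aa: {A}
  cell(0,2) aaa: {S}

Original NTs in T[0,2] deriving "aaa": ["S"]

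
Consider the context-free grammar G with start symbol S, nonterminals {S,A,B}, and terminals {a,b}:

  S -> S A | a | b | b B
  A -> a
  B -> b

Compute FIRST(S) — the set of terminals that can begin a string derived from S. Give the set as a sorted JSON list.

FIRST iteration:
round 1:
  A via A→a: +{a}
  B via B→b: +{b}
  S via S→a: +{a}
  S via S→b: +{b}
  FIRST(S)={a,b}  FIRST(A)={a}  FIRST(B)={b}
round 2: — fixpoint
  FIRST(S)={a,b}  FIRST(A)={a}  FIRST(B)={b}

FIRST(S) = ["a", "b"]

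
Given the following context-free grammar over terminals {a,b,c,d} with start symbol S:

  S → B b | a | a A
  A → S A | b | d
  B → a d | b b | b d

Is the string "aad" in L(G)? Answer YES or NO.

Convert to CNF:
  S -> B T2 | T0 A | a
  A -> S A | b | d
  B -> T0 T1 | T2 T1 | T2 T2
  T0 -> a
  T1 -> d
  T2 -> b

Fill CYK table bottom-up:
  cell(0,0) a: {S,T0}  orig:{S}
  cell(1,1) a: {S,T0}  orig:{S}
  cell(2,2) d: {A,T1}  orig:{A}
  cell(0,1) aa: ∅
  cell(1,2) ad: {A,B,S}
  cell(0,2) aad: {A,S}

S ∈ T[0,2] ⇒ YES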